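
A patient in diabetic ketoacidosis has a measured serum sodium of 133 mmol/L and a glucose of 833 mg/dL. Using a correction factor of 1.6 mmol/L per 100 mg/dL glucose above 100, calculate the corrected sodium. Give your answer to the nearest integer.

145 mmol/L

Corrected Na = measured Na + 1.6 · (glucose − 100)/100
= 133 + 1.6 · (833 − 100)/100
= 133 + 11.7
= 144.7 mmol/L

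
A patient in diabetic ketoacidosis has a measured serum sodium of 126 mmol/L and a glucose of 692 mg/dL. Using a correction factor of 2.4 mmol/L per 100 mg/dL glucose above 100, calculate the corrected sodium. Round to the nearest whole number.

Corrected Na = measured Na + 2.4 · (glucose − 100)/100
= 126 + 2.4 · (692 − 100)/100
= 126 + 14.2
= 140.2 mmol/L

140 mmol/L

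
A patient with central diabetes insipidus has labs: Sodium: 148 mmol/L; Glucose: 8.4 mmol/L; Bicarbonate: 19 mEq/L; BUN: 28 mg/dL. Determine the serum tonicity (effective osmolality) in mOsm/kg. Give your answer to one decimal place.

304.4 mOsm/kg

Effective osmolality excludes urea (freely permeant across cell membranes):
2·Na + glucose
= 2·148 + 8.4
= 296 + 8.4
= 304.4 mOsm/kg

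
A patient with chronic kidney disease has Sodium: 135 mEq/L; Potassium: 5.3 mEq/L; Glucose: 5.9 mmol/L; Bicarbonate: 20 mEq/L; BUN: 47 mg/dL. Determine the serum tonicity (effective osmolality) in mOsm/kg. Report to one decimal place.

275.9 mOsm/kg

Effective osmolality excludes urea (freely permeant across cell membranes):
2·Na + glucose
= 2·135 + 5.9
= 270 + 5.9
= 275.9 mOsm/kg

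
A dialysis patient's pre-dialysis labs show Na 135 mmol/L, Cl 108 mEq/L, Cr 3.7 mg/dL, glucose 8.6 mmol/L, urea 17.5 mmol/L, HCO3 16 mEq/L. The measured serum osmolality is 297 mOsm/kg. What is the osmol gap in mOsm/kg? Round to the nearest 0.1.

Calculated osmolality = 2·Na + glucose + urea
= 2·135 + 8.6 + 17.5
= 270 + 8.60 + 17.50
= 296.1 mOsm/kg ≈ 296.1 mOsm/kg
Osmolar gap = measured − calculated = 297 − 296.1 = 0.9 mOsm/kg

0.9 mOsm/kg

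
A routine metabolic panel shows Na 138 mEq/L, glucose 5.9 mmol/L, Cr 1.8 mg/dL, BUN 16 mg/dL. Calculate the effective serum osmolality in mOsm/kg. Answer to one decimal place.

281.9 mOsm/kg

Effective osmolality excludes urea (freely permeant across cell membranes):
2·Na + glucose
= 2·138 + 5.9
= 276 + 5.9
= 281.9 mOsm/kg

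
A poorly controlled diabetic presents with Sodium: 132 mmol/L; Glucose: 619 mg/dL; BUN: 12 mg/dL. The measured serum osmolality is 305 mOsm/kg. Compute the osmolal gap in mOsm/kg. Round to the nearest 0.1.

Calculated osmolality = 2·Na + glucose/18 + BUN/2.8
= 2·132 + 619/18 + 12/2.8
= 264 + 34.39 + 4.29
= 302.68 mOsm/kg ≈ 302.7 mOsm/kg
Osmolar gap = measured − calculated = 305 − 302.7 = 2.3 mOsm/kg

2.3 mOsm/kg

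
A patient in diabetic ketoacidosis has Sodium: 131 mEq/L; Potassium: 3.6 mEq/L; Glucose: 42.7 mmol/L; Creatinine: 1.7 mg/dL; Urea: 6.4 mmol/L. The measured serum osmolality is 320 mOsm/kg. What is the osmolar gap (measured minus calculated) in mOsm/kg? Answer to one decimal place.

8.9 mOsm/kg

Calculated osmolality = 2·Na + glucose + urea
= 2·131 + 42.7 + 6.4
= 262 + 42.70 + 6.40
= 311.1 mOsm/kg ≈ 311.1 mOsm/kg
Osmolar gap = measured − calculated = 320 − 311.1 = 8.9 mOsm/kg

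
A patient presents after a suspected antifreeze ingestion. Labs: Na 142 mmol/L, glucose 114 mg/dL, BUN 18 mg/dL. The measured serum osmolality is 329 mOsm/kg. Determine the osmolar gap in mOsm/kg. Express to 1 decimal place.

32.2 mOsm/kg

Calculated osmolality = 2·Na + glucose/18 + BUN/2.8
= 2·142 + 114/18 + 18/2.8
= 284 + 6.33 + 6.43
= 296.76 mOsm/kg ≈ 296.8 mOsm/kg
Osmolar gap = measured − calculated = 329 − 296.8 = 32.2 mOsm/kg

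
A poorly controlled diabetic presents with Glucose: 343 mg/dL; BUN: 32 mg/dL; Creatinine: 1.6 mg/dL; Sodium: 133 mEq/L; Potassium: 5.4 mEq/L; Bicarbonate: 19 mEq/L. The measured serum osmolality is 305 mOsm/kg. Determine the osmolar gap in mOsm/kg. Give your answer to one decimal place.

8.5 mOsm/kg

Calculated osmolality = 2·Na + glucose/18 + BUN/2.8
= 2·133 + 343/18 + 32/2.8
= 266 + 19.06 + 11.43
= 296.49 mOsm/kg ≈ 296.5 mOsm/kg
Osmolar gap = measured − calculated = 305 − 296.5 = 8.5 mOsm/kg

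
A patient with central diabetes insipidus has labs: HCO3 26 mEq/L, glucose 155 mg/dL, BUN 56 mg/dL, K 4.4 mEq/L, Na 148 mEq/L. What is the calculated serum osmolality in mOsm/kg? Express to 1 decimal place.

324.6 mOsm/kg

Calculated osmolality = 2·Na + glucose/18 + BUN/2.8
= 2·148 + 155/18 + 56/2.8
= 296 + 8.61 + 20
= 324.61 mOsm/kg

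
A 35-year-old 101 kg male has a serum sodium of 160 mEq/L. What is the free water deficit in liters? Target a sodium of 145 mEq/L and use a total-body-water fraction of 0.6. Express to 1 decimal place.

TBW = 0.6 · 101 = 60.6 L
Free water deficit = TBW · (Na/145 − 1)
= 60.6 · (160/145 − 1)
= 60.6 · 0.1034
= 6.27 L

6.3 L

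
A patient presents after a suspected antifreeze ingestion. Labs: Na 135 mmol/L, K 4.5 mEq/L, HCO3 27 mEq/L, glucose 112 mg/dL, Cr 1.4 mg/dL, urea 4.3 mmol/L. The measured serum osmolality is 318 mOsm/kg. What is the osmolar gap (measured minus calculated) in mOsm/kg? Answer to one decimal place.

Calculated osmolality = 2·Na + glucose/18 + urea
= 2·135 + 112/18 + 4.3
= 270 + 6.22 + 4.30
= 280.52 mOsm/kg ≈ 280.5 mOsm/kg
Osmolar gap = measured − calculated = 318 − 280.5 = 37.5 mOsm/kg

37.5 mOsm/kg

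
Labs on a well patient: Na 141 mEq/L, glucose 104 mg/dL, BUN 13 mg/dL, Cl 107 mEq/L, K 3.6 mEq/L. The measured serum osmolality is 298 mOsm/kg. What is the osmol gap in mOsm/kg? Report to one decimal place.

5.6 mOsm/kg

Calculated osmolality = 2·Na + glucose/18 + BUN/2.8
= 2·141 + 104/18 + 13/2.8
= 282 + 5.78 + 4.64
= 292.42 mOsm/kg ≈ 292.4 mOsm/kg
Osmolar gap = measured − calculated = 298 − 292.4 = 5.6 mOsm/kg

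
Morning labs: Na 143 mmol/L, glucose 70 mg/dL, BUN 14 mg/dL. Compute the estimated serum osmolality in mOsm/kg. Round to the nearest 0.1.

Calculated osmolality = 2·Na + glucose/18 + BUN/2.8
= 2·143 + 70/18 + 14/2.8
= 286 + 3.89 + 5
= 294.89 mOsm/kg

294.9 mOsm/kg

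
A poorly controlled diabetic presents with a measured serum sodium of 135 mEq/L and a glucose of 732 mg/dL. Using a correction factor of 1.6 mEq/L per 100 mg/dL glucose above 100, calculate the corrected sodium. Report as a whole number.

Corrected Na = measured Na + 1.6 · (glucose − 100)/100
= 135 + 1.6 · (732 − 100)/100
= 135 + 10.1
= 145.1 mEq/L

145 mEq/L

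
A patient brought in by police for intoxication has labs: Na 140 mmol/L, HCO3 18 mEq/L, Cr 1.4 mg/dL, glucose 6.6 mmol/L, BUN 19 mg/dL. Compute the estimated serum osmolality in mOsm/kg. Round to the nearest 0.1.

293.4 mOsm/kg

Calculated osmolality = 2·Na + glucose + BUN/2.8
= 2·140 + 6.6 + 19/2.8
= 280 + 6.60 + 6.79
= 293.39 mOsm/kg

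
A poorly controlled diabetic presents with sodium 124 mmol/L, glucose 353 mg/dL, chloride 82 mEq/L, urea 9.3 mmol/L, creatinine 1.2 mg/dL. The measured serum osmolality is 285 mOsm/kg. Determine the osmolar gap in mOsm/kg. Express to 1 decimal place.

Calculated osmolality = 2·Na + glucose/18 + urea
= 2·124 + 353/18 + 9.3
= 248 + 19.61 + 9.30
= 276.91 mOsm/kg ≈ 276.9 mOsm/kg
Osmolar gap = measured − calculated = 285 − 276.9 = 8.1 mOsm/kg

8.1 mOsm/kg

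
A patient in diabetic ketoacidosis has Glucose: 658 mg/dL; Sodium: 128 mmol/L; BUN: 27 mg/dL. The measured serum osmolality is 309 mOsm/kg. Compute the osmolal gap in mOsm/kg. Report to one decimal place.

6.8 mOsm/kg

Calculated osmolality = 2·Na + glucose/18 + BUN/2.8
= 2·128 + 658/18 + 27/2.8
= 256 + 36.56 + 9.64
= 302.2 mOsm/kg ≈ 302.2 mOsm/kg
Osmolar gap = measured − calculated = 309 − 302.2 = 6.8 mOsm/kg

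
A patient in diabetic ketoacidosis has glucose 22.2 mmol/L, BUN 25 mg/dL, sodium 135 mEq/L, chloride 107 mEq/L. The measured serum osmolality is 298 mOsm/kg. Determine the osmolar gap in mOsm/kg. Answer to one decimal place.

-3.1 mOsm/kg

Calculated osmolality = 2·Na + glucose + BUN/2.8
= 2·135 + 22.2 + 25/2.8
= 270 + 22.20 + 8.93
= 301.13 mOsm/kg ≈ 301.1 mOsm/kg
Osmolar gap = measured − calculated = 298 − 301.1 = -3.1 mOsm/kg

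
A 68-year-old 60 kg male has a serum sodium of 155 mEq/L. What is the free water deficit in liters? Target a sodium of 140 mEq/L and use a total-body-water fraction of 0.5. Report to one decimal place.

TBW = 0.5 · 60 = 30 L
Free water deficit = TBW · (Na/140 − 1)
= 30 · (155/140 − 1)
= 30 · 0.1071
= 3.21 L

3.2 L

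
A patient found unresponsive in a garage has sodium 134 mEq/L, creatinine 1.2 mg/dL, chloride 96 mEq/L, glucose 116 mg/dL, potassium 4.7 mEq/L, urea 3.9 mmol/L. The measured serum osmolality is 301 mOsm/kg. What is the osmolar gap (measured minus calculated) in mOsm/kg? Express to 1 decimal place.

Calculated osmolality = 2·Na + glucose/18 + urea
= 2·134 + 116/18 + 3.9
= 268 + 6.44 + 3.90
= 278.34 mOsm/kg ≈ 278.3 mOsm/kg
Osmolar gap = measured − calculated = 301 − 278.3 = 22.7 mOsm/kg

22.7 mOsm/kg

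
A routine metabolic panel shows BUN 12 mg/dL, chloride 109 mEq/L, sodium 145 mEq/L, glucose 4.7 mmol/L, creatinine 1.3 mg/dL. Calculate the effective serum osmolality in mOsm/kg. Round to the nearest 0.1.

Effective osmolality excludes urea (freely permeant across cell membranes):
2·Na + glucose
= 2·145 + 4.7
= 290 + 4.7
= 294.7 mOsm/kg

294.7 mOsm/kg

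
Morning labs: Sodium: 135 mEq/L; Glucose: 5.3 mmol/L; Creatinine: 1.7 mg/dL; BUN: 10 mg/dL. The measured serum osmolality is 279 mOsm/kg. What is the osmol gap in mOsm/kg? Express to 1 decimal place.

Calculated osmolality = 2·Na + glucose + BUN/2.8
= 2·135 + 5.3 + 10/2.8
= 270 + 5.30 + 3.57
= 278.87 mOsm/kg ≈ 278.9 mOsm/kg
Osmolar gap = measured − calculated = 279 − 278.9 = 0.1 mOsm/kg

0.1 mOsm/kg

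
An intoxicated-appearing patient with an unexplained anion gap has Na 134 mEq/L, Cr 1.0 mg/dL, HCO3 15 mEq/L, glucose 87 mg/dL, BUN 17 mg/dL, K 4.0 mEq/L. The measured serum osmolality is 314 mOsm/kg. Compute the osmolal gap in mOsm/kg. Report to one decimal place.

35.1 mOsm/kg

Calculated osmolality = 2·Na + glucose/18 + BUN/2.8
= 2·134 + 87/18 + 17/2.8
= 268 + 4.83 + 6.07
= 278.9 mOsm/kg ≈ 278.9 mOsm/kg
Osmolar gap = measured − calculated = 314 − 278.9 = 35.1 mOsm/kg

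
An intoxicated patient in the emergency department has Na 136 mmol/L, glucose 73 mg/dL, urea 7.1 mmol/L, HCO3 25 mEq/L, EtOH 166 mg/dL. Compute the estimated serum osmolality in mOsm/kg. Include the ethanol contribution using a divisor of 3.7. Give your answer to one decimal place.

328.0 mOsm/kg

Calculated osmolality = 2·Na + glucose/18 + urea + ethanol/3.7
= 2·136 + 73/18 + 7.1 + 166/3.7
= 272 + 4.06 + 7.10 + 44.86
= 328.02 mOsm/kg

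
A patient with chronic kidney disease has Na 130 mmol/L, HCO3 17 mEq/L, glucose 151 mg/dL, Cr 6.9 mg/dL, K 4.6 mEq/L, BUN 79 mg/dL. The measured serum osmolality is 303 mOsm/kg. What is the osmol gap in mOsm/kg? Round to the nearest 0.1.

6.4 mOsm/kg

Calculated osmolality = 2·Na + glucose/18 + BUN/2.8
= 2·130 + 151/18 + 79/2.8
= 260 + 8.39 + 28.21
= 296.6 mOsm/kg ≈ 296.6 mOsm/kg
Osmolar gap = measured − calculated = 303 − 296.6 = 6.4 mOsm/kg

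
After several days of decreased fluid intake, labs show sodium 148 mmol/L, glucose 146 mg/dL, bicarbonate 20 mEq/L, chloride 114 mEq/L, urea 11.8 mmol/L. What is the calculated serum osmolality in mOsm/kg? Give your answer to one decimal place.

315.9 mOsm/kg

Calculated osmolality = 2·Na + glucose/18 + urea
= 2·148 + 146/18 + 11.8
= 296 + 8.11 + 11.80
= 315.91 mOsm/kg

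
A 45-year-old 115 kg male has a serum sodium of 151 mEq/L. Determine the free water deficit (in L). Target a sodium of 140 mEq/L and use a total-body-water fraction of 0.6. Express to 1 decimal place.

5.4 L

TBW = 0.6 · 115 = 69 L
Free water deficit = TBW · (Na/140 − 1)
= 69 · (151/140 − 1)
= 69 · 0.0786
= 5.42 L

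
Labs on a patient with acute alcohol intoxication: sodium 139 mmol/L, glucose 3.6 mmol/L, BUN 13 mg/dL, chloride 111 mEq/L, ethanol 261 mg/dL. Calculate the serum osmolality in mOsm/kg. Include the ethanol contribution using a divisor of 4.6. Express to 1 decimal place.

Calculated osmolality = 2·Na + glucose + BUN/2.8 + ethanol/4.6
= 2·139 + 3.6 + 13/2.8 + 261/4.6
= 278 + 3.60 + 4.64 + 56.74
= 342.98 mOsm/kg

343.0 mOsm/kg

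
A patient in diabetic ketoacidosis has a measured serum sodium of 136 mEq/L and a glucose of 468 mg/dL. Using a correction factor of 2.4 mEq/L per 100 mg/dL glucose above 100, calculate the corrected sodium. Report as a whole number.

Corrected Na = measured Na + 2.4 · (glucose − 100)/100
= 136 + 2.4 · (468 − 100)/100
= 136 + 8.8
= 144.8 mEq/L

145 mEq/L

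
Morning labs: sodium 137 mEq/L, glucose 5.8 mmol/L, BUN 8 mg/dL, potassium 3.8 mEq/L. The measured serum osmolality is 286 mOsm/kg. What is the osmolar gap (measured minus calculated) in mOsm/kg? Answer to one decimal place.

Calculated osmolality = 2·Na + glucose + BUN/2.8
= 2·137 + 5.8 + 8/2.8
= 274 + 5.80 + 2.86
= 282.66 mOsm/kg ≈ 282.7 mOsm/kg
Osmolar gap = measured − calculated = 286 − 282.7 = 3.3 mOsm/kg

3.3 mOsm/kg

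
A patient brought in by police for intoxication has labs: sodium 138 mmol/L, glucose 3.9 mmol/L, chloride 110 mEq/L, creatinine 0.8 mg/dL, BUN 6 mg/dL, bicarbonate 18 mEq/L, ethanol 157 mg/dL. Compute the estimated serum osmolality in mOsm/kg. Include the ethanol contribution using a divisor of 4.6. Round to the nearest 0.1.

316.2 mOsm/kg

Calculated osmolality = 2·Na + glucose + BUN/2.8 + ethanol/4.6
= 2·138 + 3.9 + 6/2.8 + 157/4.6
= 276 + 3.90 + 2.14 + 34.13
= 316.17 mOsm/kg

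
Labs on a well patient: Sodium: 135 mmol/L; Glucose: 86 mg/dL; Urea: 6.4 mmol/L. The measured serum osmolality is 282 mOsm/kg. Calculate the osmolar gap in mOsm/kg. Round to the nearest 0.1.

0.8 mOsm/kg

Calculated osmolality = 2·Na + glucose/18 + urea
= 2·135 + 86/18 + 6.4
= 270 + 4.78 + 6.40
= 281.18 mOsm/kg ≈ 281.2 mOsm/kg
Osmolar gap = measured − calculated = 282 − 281.2 = 0.8 mOsm/kg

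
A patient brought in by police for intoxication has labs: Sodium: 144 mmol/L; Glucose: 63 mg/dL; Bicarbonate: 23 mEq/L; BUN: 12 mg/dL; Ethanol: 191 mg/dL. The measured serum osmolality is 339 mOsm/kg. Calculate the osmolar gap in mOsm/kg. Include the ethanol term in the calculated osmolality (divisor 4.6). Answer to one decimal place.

1.7 mOsm/kg

Calculated osmolality = 2·Na + glucose/18 + BUN/2.8 + ethanol/4.6
= 2·144 + 63/18 + 12/2.8 + 191/4.6
= 288 + 3.50 + 4.29 + 41.52
= 337.31 mOsm/kg ≈ 337.3 mOsm/kg
Osmolar gap = measured − calculated = 339 − 337.3 = 1.7 mOsm/kg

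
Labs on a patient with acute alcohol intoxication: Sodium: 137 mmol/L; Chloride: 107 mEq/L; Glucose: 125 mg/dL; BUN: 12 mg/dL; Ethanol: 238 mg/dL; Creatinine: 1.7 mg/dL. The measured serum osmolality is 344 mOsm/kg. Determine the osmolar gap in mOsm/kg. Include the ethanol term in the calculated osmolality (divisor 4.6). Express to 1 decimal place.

7.0 mOsm/kg

Calculated osmolality = 2·Na + glucose/18 + BUN/2.8 + ethanol/4.6
= 2·137 + 125/18 + 12/2.8 + 238/4.6
= 274 + 6.94 + 4.29 + 51.74
= 336.97 mOsm/kg ≈ 337.0 mOsm/kg
Osmolar gap = measured − calculated = 344 − 337.0 = 7.0 mOsm/kg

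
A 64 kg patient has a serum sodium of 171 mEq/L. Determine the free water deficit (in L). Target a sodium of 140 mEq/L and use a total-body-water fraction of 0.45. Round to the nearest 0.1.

6.4 L

TBW = 0.45 · 64 = 28.8 L
Free water deficit = TBW · (Na/140 − 1)
= 28.8 · (171/140 − 1)
= 28.8 · 0.2214
= 6.38 L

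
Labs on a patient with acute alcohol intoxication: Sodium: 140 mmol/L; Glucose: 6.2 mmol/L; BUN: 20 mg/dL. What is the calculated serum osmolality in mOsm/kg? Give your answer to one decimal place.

293.3 mOsm/kg

Calculated osmolality = 2·Na + glucose + BUN/2.8
= 2·140 + 6.2 + 20/2.8
= 280 + 6.20 + 7.14
= 293.34 mOsm/kg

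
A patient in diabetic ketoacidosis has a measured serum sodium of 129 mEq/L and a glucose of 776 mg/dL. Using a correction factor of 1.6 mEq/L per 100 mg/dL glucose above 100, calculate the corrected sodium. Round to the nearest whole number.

140 mEq/L

Corrected Na = measured Na + 1.6 · (glucose − 100)/100
= 129 + 1.6 · (776 − 100)/100
= 129 + 10.8
= 139.8 mEq/L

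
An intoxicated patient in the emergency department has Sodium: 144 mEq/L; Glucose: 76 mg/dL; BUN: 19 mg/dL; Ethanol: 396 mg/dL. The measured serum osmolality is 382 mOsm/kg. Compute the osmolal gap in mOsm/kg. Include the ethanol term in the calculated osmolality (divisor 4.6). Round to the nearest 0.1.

-3.1 mOsm/kg

Calculated osmolality = 2·Na + glucose/18 + BUN/2.8 + ethanol/4.6
= 2·144 + 76/18 + 19/2.8 + 396/4.6
= 288 + 4.22 + 6.79 + 86.09
= 385.1 mOsm/kg ≈ 385.1 mOsm/kg
Osmolar gap = measured − calculated = 382 − 385.1 = -3.1 mOsm/kg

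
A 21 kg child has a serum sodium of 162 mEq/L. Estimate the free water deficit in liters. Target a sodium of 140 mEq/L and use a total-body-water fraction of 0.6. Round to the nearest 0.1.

2.0 L

TBW = 0.6 · 21 = 12.6 L
Free water deficit = TBW · (Na/140 − 1)
= 12.6 · (162/140 − 1)
= 12.6 · 0.1571
= 1.98 L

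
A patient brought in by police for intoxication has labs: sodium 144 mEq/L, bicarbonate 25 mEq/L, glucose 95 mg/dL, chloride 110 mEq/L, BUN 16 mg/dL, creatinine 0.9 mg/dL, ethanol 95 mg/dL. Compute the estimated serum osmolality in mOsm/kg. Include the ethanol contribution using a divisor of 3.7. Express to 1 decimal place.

324.7 mOsm/kg

Calculated osmolality = 2·Na + glucose/18 + BUN/2.8 + ethanol/3.7
= 2·144 + 95/18 + 16/2.8 + 95/3.7
= 288 + 5.28 + 5.71 + 25.68
= 324.67 mOsm/kg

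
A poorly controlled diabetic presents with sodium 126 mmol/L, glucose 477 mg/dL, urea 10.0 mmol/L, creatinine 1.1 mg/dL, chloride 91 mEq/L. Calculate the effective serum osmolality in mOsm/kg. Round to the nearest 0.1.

Effective osmolality excludes urea (freely permeant across cell membranes):
2·Na + glucose/18
= 2·126 + 477/18
= 252 + 26.5
= 278.5 mOsm/kg

278.5 mOsm/kg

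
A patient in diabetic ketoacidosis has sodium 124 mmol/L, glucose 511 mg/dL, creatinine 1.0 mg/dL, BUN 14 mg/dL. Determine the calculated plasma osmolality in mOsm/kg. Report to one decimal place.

Calculated osmolality = 2·Na + glucose/18 + BUN/2.8
= 2·124 + 511/18 + 14/2.8
= 248 + 28.39 + 5
= 281.39 mOsm/kg

281.4 mOsm/kg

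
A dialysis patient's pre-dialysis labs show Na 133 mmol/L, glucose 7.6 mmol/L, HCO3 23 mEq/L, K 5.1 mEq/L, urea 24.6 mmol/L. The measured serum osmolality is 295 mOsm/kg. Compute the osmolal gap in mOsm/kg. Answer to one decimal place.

Calculated osmolality = 2·Na + glucose + urea
= 2·133 + 7.6 + 24.6
= 266 + 7.60 + 24.60
= 298.2 mOsm/kg ≈ 298.2 mOsm/kg
Osmolar gap = measured − calculated = 295 − 298.2 = -3.2 mOsm/kg

-3.2 mOsm/kg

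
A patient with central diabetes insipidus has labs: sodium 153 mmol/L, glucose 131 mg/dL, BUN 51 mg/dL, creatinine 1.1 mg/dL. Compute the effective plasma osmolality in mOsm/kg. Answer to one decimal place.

Effective osmolality excludes urea (freely permeant across cell membranes):
2·Na + glucose/18
= 2·153 + 131/18
= 306 + 7.28
= 313.28 mOsm/kg

313.3 mOsm/kg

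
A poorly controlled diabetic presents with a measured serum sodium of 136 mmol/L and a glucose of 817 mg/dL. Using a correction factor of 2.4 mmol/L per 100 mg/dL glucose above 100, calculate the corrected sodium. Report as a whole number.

153 mmol/L

Corrected Na = measured Na + 2.4 · (glucose − 100)/100
= 136 + 2.4 · (817 − 100)/100
= 136 + 17.2
= 153.2 mmol/L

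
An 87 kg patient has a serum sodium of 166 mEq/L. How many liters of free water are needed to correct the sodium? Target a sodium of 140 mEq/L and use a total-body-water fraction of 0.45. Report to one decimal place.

7.3 L

TBW = 0.45 · 87 = 39.15 L
Free water deficit = TBW · (Na/140 − 1)
= 39.15 · (166/140 − 1)
= 39.15 · 0.1857
= 7.27 L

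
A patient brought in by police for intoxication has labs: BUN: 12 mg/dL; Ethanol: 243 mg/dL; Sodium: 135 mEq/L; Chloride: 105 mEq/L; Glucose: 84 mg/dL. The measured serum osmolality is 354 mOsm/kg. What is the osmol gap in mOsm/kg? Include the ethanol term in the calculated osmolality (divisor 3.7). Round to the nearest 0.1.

9.4 mOsm/kg

Calculated osmolality = 2·Na + glucose/18 + BUN/2.8 + ethanol/3.7
= 2·135 + 84/18 + 12/2.8 + 243/3.7
= 270 + 4.67 + 4.29 + 65.68
= 344.64 mOsm/kg ≈ 344.6 mOsm/kg
Osmolar gap = measured − calculated = 354 − 344.6 = 9.4 mOsm/kg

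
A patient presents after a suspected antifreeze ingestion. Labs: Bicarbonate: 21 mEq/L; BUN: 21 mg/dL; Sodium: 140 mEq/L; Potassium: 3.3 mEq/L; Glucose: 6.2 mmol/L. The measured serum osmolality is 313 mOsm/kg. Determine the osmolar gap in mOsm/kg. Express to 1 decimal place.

19.3 mOsm/kg

Calculated osmolality = 2·Na + glucose + BUN/2.8
= 2·140 + 6.2 + 21/2.8
= 280 + 6.20 + 7.50
= 293.7 mOsm/kg ≈ 293.7 mOsm/kg
Osmolar gap = measured − calculated = 313 − 293.7 = 19.3 mOsm/kg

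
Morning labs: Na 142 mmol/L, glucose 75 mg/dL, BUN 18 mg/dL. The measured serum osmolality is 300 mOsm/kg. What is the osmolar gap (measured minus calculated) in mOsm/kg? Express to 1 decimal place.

Calculated osmolality = 2·Na + glucose/18 + BUN/2.8
= 2·142 + 75/18 + 18/2.8
= 284 + 4.17 + 6.43
= 294.6 mOsm/kg ≈ 294.6 mOsm/kg
Osmolar gap = measured − calculated = 300 − 294.6 = 5.4 mOsm/kg

5.4 mOsm/kg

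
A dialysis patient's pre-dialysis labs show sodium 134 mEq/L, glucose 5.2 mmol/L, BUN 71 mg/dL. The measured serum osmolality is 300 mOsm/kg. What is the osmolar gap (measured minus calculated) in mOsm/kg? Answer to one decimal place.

1.4 mOsm/kg

Calculated osmolality = 2·Na + glucose + BUN/2.8
= 2·134 + 5.2 + 71/2.8
= 268 + 5.20 + 25.36
= 298.56 mOsm/kg ≈ 298.6 mOsm/kg
Osmolar gap = measured − calculated = 300 − 298.6 = 1.4 mOsm/kg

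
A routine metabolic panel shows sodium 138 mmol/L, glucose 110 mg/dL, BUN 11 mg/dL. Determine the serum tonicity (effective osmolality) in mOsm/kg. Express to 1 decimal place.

Effective osmolality excludes urea (freely permeant across cell membranes):
2·Na + glucose/18
= 2·138 + 110/18
= 276 + 6.11
= 282.11 mOsm/kg

282.1 mOsm/kg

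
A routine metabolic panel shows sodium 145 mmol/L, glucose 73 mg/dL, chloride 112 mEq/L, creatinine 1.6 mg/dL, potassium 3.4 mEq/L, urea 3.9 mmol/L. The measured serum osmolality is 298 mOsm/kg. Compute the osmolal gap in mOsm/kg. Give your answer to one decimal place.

0.0 mOsm/kg

Calculated osmolality = 2·Na + glucose/18 + urea
= 2·145 + 73/18 + 3.9
= 290 + 4.06 + 3.90
= 297.96 mOsm/kg ≈ 298.0 mOsm/kg
Osmolar gap = measured − calculated = 298 − 298.0 = 0.0 mOsm/kg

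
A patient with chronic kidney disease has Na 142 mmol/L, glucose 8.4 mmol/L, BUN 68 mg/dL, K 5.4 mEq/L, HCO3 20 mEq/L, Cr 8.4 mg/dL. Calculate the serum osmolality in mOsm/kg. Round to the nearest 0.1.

316.7 mOsm/kg

Calculated osmolality = 2·Na + glucose + BUN/2.8
= 2·142 + 8.4 + 68/2.8
= 284 + 8.40 + 24.29
= 316.69 mOsm/kg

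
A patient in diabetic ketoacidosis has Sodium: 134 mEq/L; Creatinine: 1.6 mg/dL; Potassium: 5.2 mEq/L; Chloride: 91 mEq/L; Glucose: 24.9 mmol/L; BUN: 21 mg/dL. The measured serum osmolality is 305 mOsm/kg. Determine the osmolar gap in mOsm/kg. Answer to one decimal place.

Calculated osmolality = 2·Na + glucose + BUN/2.8
= 2·134 + 24.9 + 21/2.8
= 268 + 24.90 + 7.50
= 300.4 mOsm/kg ≈ 300.4 mOsm/kg
Osmolar gap = measured − calculated = 305 − 300.4 = 4.6 mOsm/kg

4.6 mOsm/kg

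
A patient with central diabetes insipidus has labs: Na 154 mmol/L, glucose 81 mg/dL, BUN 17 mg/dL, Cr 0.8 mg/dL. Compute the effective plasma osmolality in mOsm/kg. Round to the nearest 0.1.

Effective osmolality excludes urea (freely permeant across cell membranes):
2·Na + glucose/18
= 2·154 + 81/18
= 308 + 4.5
= 312.5 mOsm/kg

312.5 mOsm/kg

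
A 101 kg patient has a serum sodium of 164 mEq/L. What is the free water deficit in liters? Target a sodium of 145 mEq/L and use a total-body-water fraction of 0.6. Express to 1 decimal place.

TBW = 0.6 · 101 = 60.6 L
Free water deficit = TBW · (Na/145 − 1)
= 60.6 · (164/145 − 1)
= 60.6 · 0.131
= 7.94 L

7.9 L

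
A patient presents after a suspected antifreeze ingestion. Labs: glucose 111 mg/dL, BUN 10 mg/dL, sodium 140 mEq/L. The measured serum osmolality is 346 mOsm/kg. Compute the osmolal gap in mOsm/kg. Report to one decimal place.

56.3 mOsm/kg

Calculated osmolality = 2·Na + glucose/18 + BUN/2.8
= 2·140 + 111/18 + 10/2.8
= 280 + 6.17 + 3.57
= 289.74 mOsm/kg ≈ 289.7 mOsm/kg
Osmolar gap = measured − calculated = 346 − 289.7 = 56.3 mOsm/kg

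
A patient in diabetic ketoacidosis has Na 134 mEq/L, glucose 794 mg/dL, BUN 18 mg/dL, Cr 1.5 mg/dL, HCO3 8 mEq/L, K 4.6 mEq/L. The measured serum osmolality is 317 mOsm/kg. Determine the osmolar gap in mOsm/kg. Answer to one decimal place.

-1.5 mOsm/kg

Calculated osmolality = 2·Na + glucose/18 + BUN/2.8
= 2·134 + 794/18 + 18/2.8
= 268 + 44.11 + 6.43
= 318.54 mOsm/kg ≈ 318.5 mOsm/kg
Osmolar gap = measured − calculated = 317 − 318.5 = -1.5 mOsm/kg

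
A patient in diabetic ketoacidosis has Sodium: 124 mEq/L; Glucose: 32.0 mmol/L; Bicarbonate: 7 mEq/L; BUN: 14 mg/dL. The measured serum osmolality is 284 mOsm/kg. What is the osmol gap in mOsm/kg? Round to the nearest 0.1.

Calculated osmolality = 2·Na + glucose + BUN/2.8
= 2·124 + 32 + 14/2.8
= 248 + 32 + 5
= 285 mOsm/kg ≈ 285.0 mOsm/kg
Osmolar gap = measured − calculated = 284 − 285.0 = -1.0 mOsm/kg

-1.0 mOsm/kg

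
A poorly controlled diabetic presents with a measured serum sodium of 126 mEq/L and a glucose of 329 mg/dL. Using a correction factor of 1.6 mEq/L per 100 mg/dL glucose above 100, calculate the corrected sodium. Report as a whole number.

130 mEq/L

Corrected Na = measured Na + 1.6 · (glucose − 100)/100
= 126 + 1.6 · (329 − 100)/100
= 126 + 3.7
= 129.7 mEq/L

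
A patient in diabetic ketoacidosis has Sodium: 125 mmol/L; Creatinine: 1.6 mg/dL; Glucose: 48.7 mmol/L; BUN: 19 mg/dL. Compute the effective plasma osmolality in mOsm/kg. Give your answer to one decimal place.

Effective osmolality excludes urea (freely permeant across cell membranes):
2·Na + glucose
= 2·125 + 48.7
= 250 + 48.7
= 298.7 mOsm/kg

298.7 mOsm/kg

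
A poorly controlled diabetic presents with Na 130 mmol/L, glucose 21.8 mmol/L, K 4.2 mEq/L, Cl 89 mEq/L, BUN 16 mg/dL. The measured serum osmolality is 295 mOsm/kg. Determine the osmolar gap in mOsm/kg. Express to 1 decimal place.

Calculated osmolality = 2·Na + glucose + BUN/2.8
= 2·130 + 21.8 + 16/2.8
= 260 + 21.80 + 5.71
= 287.51 mOsm/kg ≈ 287.5 mOsm/kg
Osmolar gap = measured − calculated = 295 − 287.5 = 7.5 mOsm/kg

7.5 mOsm/kg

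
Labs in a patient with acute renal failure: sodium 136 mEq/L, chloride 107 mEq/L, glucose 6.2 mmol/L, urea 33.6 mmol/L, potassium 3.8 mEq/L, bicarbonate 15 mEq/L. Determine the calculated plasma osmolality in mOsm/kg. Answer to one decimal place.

Calculated osmolality = 2·Na + glucose + urea
= 2·136 + 6.2 + 33.6
= 272 + 6.20 + 33.60
= 311.8 mOsm/kg

311.8 mOsm/kg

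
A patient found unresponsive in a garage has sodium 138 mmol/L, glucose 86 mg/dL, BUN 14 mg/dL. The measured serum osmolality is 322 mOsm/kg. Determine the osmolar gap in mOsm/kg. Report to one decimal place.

36.2 mOsm/kg

Calculated osmolality = 2·Na + glucose/18 + BUN/2.8
= 2·138 + 86/18 + 14/2.8
= 276 + 4.78 + 5
= 285.78 mOsm/kg ≈ 285.8 mOsm/kg
Osmolar gap = measured − calculated = 322 − 285.8 = 36.2 mOsm/kg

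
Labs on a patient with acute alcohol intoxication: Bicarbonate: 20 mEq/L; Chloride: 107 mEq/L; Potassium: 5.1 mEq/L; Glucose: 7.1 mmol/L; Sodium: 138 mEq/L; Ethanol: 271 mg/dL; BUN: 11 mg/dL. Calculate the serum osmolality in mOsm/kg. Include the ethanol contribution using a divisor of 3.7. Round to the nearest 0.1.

360.3 mOsm/kg

Calculated osmolality = 2·Na + glucose + BUN/2.8 + ethanol/3.7
= 2·138 + 7.1 + 11/2.8 + 271/3.7
= 276 + 7.10 + 3.93 + 73.24
= 360.27 mOsm/kg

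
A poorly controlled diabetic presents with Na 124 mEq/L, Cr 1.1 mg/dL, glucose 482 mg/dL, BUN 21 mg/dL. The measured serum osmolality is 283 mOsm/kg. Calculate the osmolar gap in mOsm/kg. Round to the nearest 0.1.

0.7 mOsm/kg

Calculated osmolality = 2·Na + glucose/18 + BUN/2.8
= 2·124 + 482/18 + 21/2.8
= 248 + 26.78 + 7.50
= 282.28 mOsm/kg ≈ 282.3 mOsm/kg
Osmolar gap = measured − calculated = 283 − 282.3 = 0.7 mOsm/kg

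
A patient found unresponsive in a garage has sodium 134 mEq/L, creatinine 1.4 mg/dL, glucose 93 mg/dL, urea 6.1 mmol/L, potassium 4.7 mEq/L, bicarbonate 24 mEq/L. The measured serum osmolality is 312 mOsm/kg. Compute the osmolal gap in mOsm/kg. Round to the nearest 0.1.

32.7 mOsm/kg

Calculated osmolality = 2·Na + glucose/18 + urea
= 2·134 + 93/18 + 6.1
= 268 + 5.17 + 6.10
= 279.27 mOsm/kg ≈ 279.3 mOsm/kg
Osmolar gap = measured − calculated = 312 − 279.3 = 32.7 mOsm/kg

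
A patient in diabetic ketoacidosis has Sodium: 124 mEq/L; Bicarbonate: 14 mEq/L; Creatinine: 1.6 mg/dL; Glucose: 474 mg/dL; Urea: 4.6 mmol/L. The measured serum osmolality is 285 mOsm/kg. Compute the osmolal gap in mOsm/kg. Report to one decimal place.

Calculated osmolality = 2·Na + glucose/18 + urea
= 2·124 + 474/18 + 4.6
= 248 + 26.33 + 4.60
= 278.93 mOsm/kg ≈ 278.9 mOsm/kg
Osmolar gap = measured − calculated = 285 − 278.9 = 6.1 mOsm/kg

6.1 mOsm/kg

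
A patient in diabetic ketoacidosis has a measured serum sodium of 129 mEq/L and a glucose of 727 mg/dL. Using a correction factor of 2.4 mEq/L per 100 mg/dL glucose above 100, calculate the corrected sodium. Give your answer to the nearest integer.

Corrected Na = measured Na + 2.4 · (glucose − 100)/100
= 129 + 2.4 · (727 − 100)/100
= 129 + 15
= 144 mEq/L

144 mEq/L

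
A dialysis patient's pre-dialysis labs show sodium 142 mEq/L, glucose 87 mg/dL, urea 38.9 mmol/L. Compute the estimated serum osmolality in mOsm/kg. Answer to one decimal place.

327.7 mOsm/kg

Calculated osmolality = 2·Na + glucose/18 + urea
= 2·142 + 87/18 + 38.9
= 284 + 4.83 + 38.90
= 327.73 mOsm/kg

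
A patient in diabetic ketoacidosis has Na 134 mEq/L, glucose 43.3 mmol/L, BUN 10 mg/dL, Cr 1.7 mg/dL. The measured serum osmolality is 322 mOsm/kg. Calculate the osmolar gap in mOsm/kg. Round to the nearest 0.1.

7.1 mOsm/kg

Calculated osmolality = 2·Na + glucose + BUN/2.8
= 2·134 + 43.3 + 10/2.8
= 268 + 43.30 + 3.57
= 314.87 mOsm/kg ≈ 314.9 mOsm/kg
Osmolar gap = measured − calculated = 322 − 314.9 = 7.1 mOsm/kg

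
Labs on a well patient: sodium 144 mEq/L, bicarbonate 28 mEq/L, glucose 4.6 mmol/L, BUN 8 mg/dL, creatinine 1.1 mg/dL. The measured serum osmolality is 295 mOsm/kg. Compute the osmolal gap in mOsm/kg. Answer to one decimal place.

Calculated osmolality = 2·Na + glucose + BUN/2.8
= 2·144 + 4.6 + 8/2.8
= 288 + 4.60 + 2.86
= 295.46 mOsm/kg ≈ 295.5 mOsm/kg
Osmolar gap = measured − calculated = 295 − 295.5 = -0.5 mOsm/kg

-0.5 mOsm/kg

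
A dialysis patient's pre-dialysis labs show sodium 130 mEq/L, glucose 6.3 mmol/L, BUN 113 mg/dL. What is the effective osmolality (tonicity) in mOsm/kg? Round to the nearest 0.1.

Effective osmolality excludes urea (freely permeant across cell membranes):
2·Na + glucose
= 2·130 + 6.3
= 260 + 6.3
= 266.3 mOsm/kg

266.3 mOsm/kg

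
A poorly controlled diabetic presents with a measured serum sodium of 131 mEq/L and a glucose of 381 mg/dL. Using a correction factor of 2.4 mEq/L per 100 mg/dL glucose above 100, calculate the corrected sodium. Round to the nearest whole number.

Corrected Na = measured Na + 2.4 · (glucose − 100)/100
= 131 + 2.4 · (381 − 100)/100
= 131 + 6.7
= 137.7 mEq/L

138 mEq/L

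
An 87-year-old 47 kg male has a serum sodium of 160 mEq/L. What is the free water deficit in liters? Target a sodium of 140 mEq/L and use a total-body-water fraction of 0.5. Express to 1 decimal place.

3.4 L

TBW = 0.5 · 47 = 23.5 L
Free water deficit = TBW · (Na/140 − 1)
= 23.5 · (160/140 − 1)
= 23.5 · 0.1429
= 3.36 L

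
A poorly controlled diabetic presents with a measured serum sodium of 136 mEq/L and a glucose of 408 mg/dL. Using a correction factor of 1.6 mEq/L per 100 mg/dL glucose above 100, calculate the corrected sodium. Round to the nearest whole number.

141 mEq/L

Corrected Na = measured Na + 1.6 · (glucose − 100)/100
= 136 + 1.6 · (408 − 100)/100
= 136 + 4.9
= 140.9 mEq/L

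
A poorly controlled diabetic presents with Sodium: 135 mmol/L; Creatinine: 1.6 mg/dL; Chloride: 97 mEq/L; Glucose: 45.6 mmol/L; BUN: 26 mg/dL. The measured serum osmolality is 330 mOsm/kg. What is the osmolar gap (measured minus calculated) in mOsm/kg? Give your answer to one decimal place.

5.1 mOsm/kg

Calculated osmolality = 2·Na + glucose + BUN/2.8
= 2·135 + 45.6 + 26/2.8
= 270 + 45.60 + 9.29
= 324.89 mOsm/kg ≈ 324.9 mOsm/kg
Osmolar gap = measured − calculated = 330 − 324.9 = 5.1 mOsm/kg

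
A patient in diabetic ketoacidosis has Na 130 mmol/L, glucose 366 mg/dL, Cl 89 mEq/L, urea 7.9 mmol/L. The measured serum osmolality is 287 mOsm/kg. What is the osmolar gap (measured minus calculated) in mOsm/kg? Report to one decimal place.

Calculated osmolality = 2·Na + glucose/18 + urea
= 2·130 + 366/18 + 7.9
= 260 + 20.33 + 7.90
= 288.23 mOsm/kg ≈ 288.2 mOsm/kg
Osmolar gap = measured − calculated = 287 − 288.2 = -1.2 mOsm/kg

-1.2 mOsm/kg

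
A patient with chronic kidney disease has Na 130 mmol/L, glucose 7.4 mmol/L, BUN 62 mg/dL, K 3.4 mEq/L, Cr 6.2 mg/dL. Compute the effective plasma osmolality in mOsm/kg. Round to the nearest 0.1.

Effective osmolality excludes urea (freely permeant across cell membranes):
2·Na + glucose
= 2·130 + 7.4
= 260 + 7.4
= 267.4 mOsm/kg

267.4 mOsm/kg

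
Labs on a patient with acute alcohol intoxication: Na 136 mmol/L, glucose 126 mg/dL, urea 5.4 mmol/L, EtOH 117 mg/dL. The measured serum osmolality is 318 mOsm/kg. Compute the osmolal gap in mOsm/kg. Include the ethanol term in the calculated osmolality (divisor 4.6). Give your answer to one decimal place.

Calculated osmolality = 2·Na + glucose/18 + urea + ethanol/4.6
= 2·136 + 126/18 + 5.4 + 117/4.6
= 272 + 7 + 5.40 + 25.43
= 309.83 mOsm/kg ≈ 309.8 mOsm/kg
Osmolar gap = measured − calculated = 318 − 309.8 = 8.2 mOsm/kg

8.2 mOsm/kg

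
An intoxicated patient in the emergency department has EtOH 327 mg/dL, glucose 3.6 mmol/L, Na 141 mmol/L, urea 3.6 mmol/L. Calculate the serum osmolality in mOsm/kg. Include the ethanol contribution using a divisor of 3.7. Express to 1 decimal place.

377.6 mOsm/kg

Calculated osmolality = 2·Na + glucose + urea + ethanol/3.7
= 2·141 + 3.6 + 3.6 + 327/3.7
= 282 + 3.60 + 3.60 + 88.38
= 377.58 mOsm/kg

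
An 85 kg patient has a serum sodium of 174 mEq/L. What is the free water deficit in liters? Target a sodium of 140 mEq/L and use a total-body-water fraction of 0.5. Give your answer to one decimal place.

TBW = 0.5 · 85 = 42.5 L
Free water deficit = TBW · (Na/140 − 1)
= 42.5 · (174/140 − 1)
= 42.5 · 0.2429
= 10.32 L

10.3 L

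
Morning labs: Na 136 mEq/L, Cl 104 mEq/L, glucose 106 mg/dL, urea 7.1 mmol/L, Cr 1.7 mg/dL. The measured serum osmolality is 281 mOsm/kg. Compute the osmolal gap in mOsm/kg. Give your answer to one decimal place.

Calculated osmolality = 2·Na + glucose/18 + urea
= 2·136 + 106/18 + 7.1
= 272 + 5.89 + 7.10
= 284.99 mOsm/kg ≈ 285.0 mOsm/kg
Osmolar gap = measured − calculated = 281 − 285.0 = -4.0 mOsm/kg

-4.0 mOsm/kg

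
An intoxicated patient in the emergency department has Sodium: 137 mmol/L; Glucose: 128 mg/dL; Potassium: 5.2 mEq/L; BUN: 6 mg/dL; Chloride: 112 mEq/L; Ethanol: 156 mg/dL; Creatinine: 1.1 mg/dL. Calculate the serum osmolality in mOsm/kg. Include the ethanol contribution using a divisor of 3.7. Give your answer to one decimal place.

325.4 mOsm/kg

Calculated osmolality = 2·Na + glucose/18 + BUN/2.8 + ethanol/3.7
= 2·137 + 128/18 + 6/2.8 + 156/3.7
= 274 + 7.11 + 2.14 + 42.16
= 325.41 mOsm/kg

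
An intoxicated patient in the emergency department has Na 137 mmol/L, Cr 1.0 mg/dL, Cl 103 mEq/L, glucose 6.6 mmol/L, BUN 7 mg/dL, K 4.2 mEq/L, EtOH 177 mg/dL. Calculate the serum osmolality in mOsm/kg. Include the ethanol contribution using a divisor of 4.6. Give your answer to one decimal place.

Calculated osmolality = 2·Na + glucose + BUN/2.8 + ethanol/4.6
= 2·137 + 6.6 + 7/2.8 + 177/4.6
= 274 + 6.60 + 2.50 + 38.48
= 321.58 mOsm/kg

321.6 mOsm/kg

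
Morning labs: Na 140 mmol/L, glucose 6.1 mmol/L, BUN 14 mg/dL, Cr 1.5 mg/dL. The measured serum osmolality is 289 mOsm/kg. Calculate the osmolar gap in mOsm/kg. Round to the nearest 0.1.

Calculated osmolality = 2·Na + glucose + BUN/2.8
= 2·140 + 6.1 + 14/2.8
= 280 + 6.10 + 5
= 291.1 mOsm/kg ≈ 291.1 mOsm/kg
Osmolar gap = measured − calculated = 289 − 291.1 = -2.1 mOsm/kg

-2.1 mOsm/kg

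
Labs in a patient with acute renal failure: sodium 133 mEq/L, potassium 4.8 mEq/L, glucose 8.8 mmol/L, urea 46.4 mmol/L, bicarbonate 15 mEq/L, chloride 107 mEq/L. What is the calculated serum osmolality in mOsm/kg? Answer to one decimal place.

Calculated osmolality = 2·Na + glucose + urea
= 2·133 + 8.8 + 46.4
= 266 + 8.80 + 46.40
= 321.2 mOsm/kg

321.2 mOsm/kg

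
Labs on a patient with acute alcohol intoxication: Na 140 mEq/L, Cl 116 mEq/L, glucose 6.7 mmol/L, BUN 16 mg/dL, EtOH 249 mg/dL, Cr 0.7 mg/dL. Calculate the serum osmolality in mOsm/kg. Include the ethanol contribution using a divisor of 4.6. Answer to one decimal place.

Calculated osmolality = 2·Na + glucose + BUN/2.8 + ethanol/4.6
= 2·140 + 6.7 + 16/2.8 + 249/4.6
= 280 + 6.70 + 5.71 + 54.13
= 346.54 mOsm/kg

346.5 mOsm/kg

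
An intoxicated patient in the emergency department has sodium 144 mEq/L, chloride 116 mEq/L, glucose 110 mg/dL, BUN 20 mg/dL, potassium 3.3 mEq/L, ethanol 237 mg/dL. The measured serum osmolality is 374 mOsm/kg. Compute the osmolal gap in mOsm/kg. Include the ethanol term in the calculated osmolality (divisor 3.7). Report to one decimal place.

8.7 mOsm/kg

Calculated osmolality = 2·Na + glucose/18 + BUN/2.8 + ethanol/3.7
= 2·144 + 110/18 + 20/2.8 + 237/3.7
= 288 + 6.11 + 7.14 + 64.05
= 365.3 mOsm/kg ≈ 365.3 mOsm/kg
Osmolar gap = measured − calculated = 374 − 365.3 = 8.7 mOsm/kg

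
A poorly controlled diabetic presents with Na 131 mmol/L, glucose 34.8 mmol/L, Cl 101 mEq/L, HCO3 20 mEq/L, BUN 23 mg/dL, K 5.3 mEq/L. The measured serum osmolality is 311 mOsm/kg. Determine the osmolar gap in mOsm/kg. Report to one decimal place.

Calculated osmolality = 2·Na + glucose + BUN/2.8
= 2·131 + 34.8 + 23/2.8
= 262 + 34.80 + 8.21
= 305.01 mOsm/kg ≈ 305.0 mOsm/kg
Osmolar gap = measured − calculated = 311 − 305.0 = 6.0 mOsm/kg

6.0 mOsm/kg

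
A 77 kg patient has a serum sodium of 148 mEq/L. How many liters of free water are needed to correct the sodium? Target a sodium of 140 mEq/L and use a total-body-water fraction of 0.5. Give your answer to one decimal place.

TBW = 0.5 · 77 = 38.5 L
Free water deficit = TBW · (Na/140 − 1)
= 38.5 · (148/140 − 1)
= 38.5 · 0.0571
= 2.2 L

2.2 L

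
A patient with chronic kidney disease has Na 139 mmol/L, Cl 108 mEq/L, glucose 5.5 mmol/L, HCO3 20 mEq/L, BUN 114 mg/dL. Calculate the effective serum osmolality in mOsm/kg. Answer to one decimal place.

Effective osmolality excludes urea (freely permeant across cell membranes):
2·Na + glucose
= 2·139 + 5.5
= 278 + 5.5
= 283.5 mOsm/kg

283.5 mOsm/kg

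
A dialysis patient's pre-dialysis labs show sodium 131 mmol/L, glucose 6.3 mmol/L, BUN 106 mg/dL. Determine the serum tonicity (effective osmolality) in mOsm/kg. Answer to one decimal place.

268.3 mOsm/kg

Effective osmolality excludes urea (freely permeant across cell membranes):
2·Na + glucose
= 2·131 + 6.3
= 262 + 6.3
= 268.3 mOsm/kg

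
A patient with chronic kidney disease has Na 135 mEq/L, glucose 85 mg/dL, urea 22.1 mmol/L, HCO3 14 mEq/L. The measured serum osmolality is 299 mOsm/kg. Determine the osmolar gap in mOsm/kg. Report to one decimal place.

2.2 mOsm/kg

Calculated osmolality = 2·Na + glucose/18 + urea
= 2·135 + 85/18 + 22.1
= 270 + 4.72 + 22.10
= 296.82 mOsm/kg ≈ 296.8 mOsm/kg
Osmolar gap = measured − calculated = 299 − 296.8 = 2.2 mOsm/kg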